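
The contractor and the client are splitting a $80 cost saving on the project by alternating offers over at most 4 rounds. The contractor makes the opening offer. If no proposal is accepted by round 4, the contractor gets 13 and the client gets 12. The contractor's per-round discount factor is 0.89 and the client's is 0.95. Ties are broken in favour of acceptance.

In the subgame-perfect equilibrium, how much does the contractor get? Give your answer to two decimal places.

Round 4 (the client proposes): the contractor gets 13 if talks fail, so the client offers 13 and keeps 67.
Round 3 (the contractor proposes): the client can get 67 next round, worth 0.95 × 67 = 63.65 now, so the contractor offers 63.65, keeping 16.35.
Round 2 (the client proposes): the contractor can get 16.35 next round, worth 0.89 × 16.35 = 14.5515 now, so the client offers 14.5515, keeping 65.4485.
Round 1 (the contractor proposes): the client can get 65.4485 next round, worth 0.95 × 65.4485 = 62.176075 now; the contractor offers that and keeps 17.823925.

17.82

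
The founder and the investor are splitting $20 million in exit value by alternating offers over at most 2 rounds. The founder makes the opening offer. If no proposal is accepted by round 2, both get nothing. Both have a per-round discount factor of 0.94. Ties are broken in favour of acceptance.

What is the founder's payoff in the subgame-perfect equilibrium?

Round 2 (the investor proposes): the founder will accept anything ≥ 0, so the investor offers 0 and keeps 20.
Round 1 (the founder proposes): the investor can get 20 next round, worth 0.94 × 20 = 18.8 now; the founder offers that and keeps 1.2.

1.2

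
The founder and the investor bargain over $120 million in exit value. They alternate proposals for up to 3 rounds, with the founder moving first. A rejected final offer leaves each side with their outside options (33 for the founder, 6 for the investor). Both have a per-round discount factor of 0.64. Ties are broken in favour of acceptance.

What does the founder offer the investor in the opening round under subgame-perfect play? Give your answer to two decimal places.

Round 3 (the founder proposes): the investor gets 6 if talks fail, so the founder offers 6 and keeps 114.
Round 2 (the investor proposes): the founder can get 114 next round, worth 0.64 × 114 = 72.96 now. The investor offers 72.96 and keeps 120 − 72.96 = 47.04.
Round 1 (the founder proposes): the investor can get 47.04 next round, worth 0.64 × 47.04 = 30.1056 now, so the founder offers 30.1056, keeping 89.8944.

30.11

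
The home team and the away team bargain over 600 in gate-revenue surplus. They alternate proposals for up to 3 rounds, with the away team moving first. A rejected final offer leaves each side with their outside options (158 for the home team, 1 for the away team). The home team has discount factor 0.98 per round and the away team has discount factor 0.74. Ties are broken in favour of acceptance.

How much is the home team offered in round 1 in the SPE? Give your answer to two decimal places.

Work backward from the last round.
Round 3 (the away team proposes): the home team gets 158 if talks fail, so the away team offers 158 and keeps 442.
Round 2 (the home team proposes): the away team can get 442 next round, worth 0.74 × 442 = 327.08 now. The home team offers 327.08 and keeps 600 − 327.08 = 272.92.
Round 1 (the away team proposes): the home team can get 272.92 next round, worth 0.98 × 272.92 = 267.4616 now; the away team offers that and keeps 332.5384.

267.46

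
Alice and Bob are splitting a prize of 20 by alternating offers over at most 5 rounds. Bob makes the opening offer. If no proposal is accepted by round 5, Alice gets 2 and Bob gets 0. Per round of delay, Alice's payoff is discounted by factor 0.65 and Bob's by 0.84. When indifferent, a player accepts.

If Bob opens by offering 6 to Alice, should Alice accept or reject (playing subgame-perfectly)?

Accept

Work out Alice's continuation value if the offer is rejected.
Round 5 (Bob proposes): Alice gets 2 if talks fail, so Bob offers 2 and keeps 18.
Round 4 (Alice proposes): Bob can get 18 next round, worth 0.84 × 18 = 15.12 now; Alice offers that and keeps 4.88.
Round 3 (Bob proposes): Alice can get 4.88 next round, worth 0.65 × 4.88 = 3.172 now; Bob offers that and keeps 16.828.
Round 2 (Alice proposes): Bob can get 16.828 next round, worth 0.84 × 16.828 = 14.13552 now, so Alice offers 14.13552, keeping 5.86448.
So by rejecting in round 1, Alice gets 5.86448 next round, worth 0.65 × 5.86448 = 3.811912 now.
Offer 6 ≥ 3.811912, so Alice accepts.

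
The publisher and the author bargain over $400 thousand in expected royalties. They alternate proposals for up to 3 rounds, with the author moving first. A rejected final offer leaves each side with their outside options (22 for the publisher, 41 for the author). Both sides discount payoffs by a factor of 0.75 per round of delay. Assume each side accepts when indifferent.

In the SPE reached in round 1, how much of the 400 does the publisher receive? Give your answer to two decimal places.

87.38

Round 3 (the author proposes): the publisher gets 22 if talks fail, so the author offers 22 and keeps 378.
Round 2 (the publisher proposes): the author can get 378 next round, worth 0.75 × 378 = 283.5 now. The publisher offers 283.5 and keeps 400 − 283.5 = 116.5.
Round 1 (the author proposes): the publisher can get 116.5 next round, worth 0.75 × 116.5 = 87.375 now. The author offers 87.375 and keeps 400 − 87.375 = 312.625.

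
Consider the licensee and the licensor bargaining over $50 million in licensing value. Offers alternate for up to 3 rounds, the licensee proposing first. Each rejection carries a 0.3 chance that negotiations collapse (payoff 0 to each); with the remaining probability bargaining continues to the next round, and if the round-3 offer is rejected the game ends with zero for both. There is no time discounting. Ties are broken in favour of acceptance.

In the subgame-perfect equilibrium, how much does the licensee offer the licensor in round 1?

By backward induction:
Round 3 (the licensee proposes): the licensor will accept anything ≥ 0, so the licensee offers 0 and keeps 50.
Round 2 (the licensor proposes): rejecting gives the licensee an expected 0.7 × 50 = 35; the licensor offers that and keeps 15.
Round 1 (the licensee proposes): rejecting gives the licensor an expected 0.7 × 15 = 10.5, so the licensee offers 10.5, keeping 39.5.

10.5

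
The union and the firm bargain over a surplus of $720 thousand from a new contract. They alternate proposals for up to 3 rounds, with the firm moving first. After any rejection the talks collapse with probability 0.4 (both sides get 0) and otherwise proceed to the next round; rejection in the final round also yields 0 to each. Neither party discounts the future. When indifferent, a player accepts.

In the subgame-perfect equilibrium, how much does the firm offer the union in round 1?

172.8

Round 3 (the firm proposes): rejection yields 0 for the union; the firm offers 0 and keeps 720.
Round 2 (the union proposes): rejecting gives the firm an expected 0.6 × 720 = 432; the union offers that and keeps 288.
Round 1 (the firm proposes): rejecting gives the union an expected 0.6 × 288 = 172.8. The firm offers 172.8 and keeps 720 − 172.8 = 547.2.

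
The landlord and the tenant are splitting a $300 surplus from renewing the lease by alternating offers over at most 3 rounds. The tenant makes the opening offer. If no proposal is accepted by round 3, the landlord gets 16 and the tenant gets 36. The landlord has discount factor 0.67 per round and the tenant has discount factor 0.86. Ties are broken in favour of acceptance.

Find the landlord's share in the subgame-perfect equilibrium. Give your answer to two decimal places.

Round 3 (the tenant proposes): the landlord gets 16 if talks fail, so the tenant offers 16 and keeps 284.
Round 2 (the landlord proposes): the tenant can get 284 next round, worth 0.86 × 284 = 244.24 now; the landlord offers that and keeps 55.76.
Round 1 (the tenant proposes): the landlord can get 55.76 next round, worth 0.67 × 55.76 = 37.3592 now, so the tenant offers 37.3592, keeping 262.6408.

37.36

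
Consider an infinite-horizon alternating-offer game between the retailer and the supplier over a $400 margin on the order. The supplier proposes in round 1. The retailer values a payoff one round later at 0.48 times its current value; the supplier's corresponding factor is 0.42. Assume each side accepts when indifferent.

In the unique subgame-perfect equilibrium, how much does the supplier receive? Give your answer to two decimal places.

Let x be the supplier's share when the supplier proposes and y be the retailer's share when the retailer proposes.
The retailer accepts iff offered ≥ 0.48·y, so x = 400 − 0.48y. Symmetrically y = 400 − 0.42x.
Substituting: x = 400 − 0.48(400 − 0.42x), giving x(1 − 0.42·0.48) = 400(1 − 0.48).
So x = 400 × 0.52 / 0.7984 ≈ 260.5210, and the retailer receives 400 − x ≈ 139.4790.

260.52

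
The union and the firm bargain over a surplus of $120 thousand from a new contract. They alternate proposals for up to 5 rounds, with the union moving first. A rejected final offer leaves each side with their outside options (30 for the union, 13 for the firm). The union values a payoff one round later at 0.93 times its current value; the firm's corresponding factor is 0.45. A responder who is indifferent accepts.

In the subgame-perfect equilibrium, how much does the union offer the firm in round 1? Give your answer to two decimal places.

7.64

Round 5 (the union proposes): the firm gets 13 if talks fail, so the union offers 13 and keeps 107.
Round 4 (the firm proposes): the union can get 107 next round, worth 0.93 × 107 = 99.51 now; the firm offers that and keeps 20.49.
Round 3 (the union proposes): the firm can get 20.49 next round, worth 0.45 × 20.49 = 9.2205 now; the union offers that and keeps 110.7795.
Round 2 (the firm proposes): the union can get 110.7795 next round, worth 0.93 × 110.7795 = 103.024935 now; the firm offers that and keeps 16.975065.
Round 1 (the union proposes): the firm can get 16.975065 next round, worth 0.45 × 16.975065 = 7.63877925 now, so the union offers 7.63877925, keeping 112.36122075.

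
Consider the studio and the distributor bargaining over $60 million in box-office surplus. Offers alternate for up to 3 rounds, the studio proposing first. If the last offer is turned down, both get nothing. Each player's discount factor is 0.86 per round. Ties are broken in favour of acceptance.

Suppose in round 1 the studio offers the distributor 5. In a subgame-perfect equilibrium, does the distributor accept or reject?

Round 3 (the studio proposes): rejection yields 0 for the distributor; the studio offers 0 and keeps 60.
Round 2 (the distributor proposes): the studio can get 60 next round, worth 0.86 × 60 = 51.6 now, so the distributor offers 51.6, keeping 8.4.
So by rejecting in round 1, the distributor gets 8.4 next round, worth 0.86 × 8.4 = 7.224 now.
Offer 5 < 7.224, so the distributor rejects.

Reject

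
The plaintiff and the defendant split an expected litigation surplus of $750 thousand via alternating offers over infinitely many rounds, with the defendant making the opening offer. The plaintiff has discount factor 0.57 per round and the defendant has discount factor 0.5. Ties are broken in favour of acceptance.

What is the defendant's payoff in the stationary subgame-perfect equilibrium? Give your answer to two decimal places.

451.05

When the defendant proposes, the plaintiff accepts any offer worth at least 0.57 times what the plaintiff would get by proposing next round; and vice versa.
This gives x = 750 − 0.57y and y = 750 − 0.5x, where x and y are each side's share when it proposes.
Hence (1 − 0.57·0.5)x = 750(1 − 0.57), i.e. 0.715·x = 322.5.
x ≈ 451.0490; the plaintiff's share is 750 − x ≈ 298.9510.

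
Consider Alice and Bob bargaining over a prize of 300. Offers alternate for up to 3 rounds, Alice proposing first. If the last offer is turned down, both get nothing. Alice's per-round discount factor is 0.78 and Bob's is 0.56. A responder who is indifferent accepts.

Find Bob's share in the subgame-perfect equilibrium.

36.96

Round 3 (Alice proposes): rejection yields 0 for Bob; Alice offers 0 and keeps 300.
Round 2 (Bob proposes): Alice can get 300 next round, worth 0.78 × 300 = 234 now, so Bob offers 234, keeping 66.
Round 1 (Alice proposes): Bob can get 66 next round, worth 0.56 × 66 = 36.96 now, so Alice offers 36.96, keeping 263.04.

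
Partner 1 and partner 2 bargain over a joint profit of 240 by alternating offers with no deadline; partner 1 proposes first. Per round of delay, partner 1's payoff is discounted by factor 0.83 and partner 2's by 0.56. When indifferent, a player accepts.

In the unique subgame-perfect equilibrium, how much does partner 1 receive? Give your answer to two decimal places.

Let x be partner 1's share when partner 1 proposes and y be partner 2's share when partner 2 proposes.
Partner 2 accepts iff offered ≥ 0.56·y, so x = 240 − 0.56y. Symmetrically y = 240 − 0.83x.
Substituting: x = 240 − 0.56(240 − 0.83x), giving x(1 − 0.83·0.56) = 240(1 − 0.56).
So x = 240 × 0.44 / 0.5352 ≈ 197.3094, and partner 2 receives 240 − x ≈ 42.6906.

197.31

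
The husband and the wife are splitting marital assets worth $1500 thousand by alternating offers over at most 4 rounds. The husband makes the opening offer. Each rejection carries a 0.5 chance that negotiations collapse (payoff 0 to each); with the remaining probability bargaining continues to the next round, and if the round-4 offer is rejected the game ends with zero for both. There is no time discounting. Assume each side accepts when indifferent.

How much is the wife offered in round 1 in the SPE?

562.5

By backward induction:
Round 4 (the wife proposes): rejection yields 0 for the husband; the wife offers 0 and keeps 1500.
Round 3 (the husband proposes): rejecting gives the wife an expected 0.5 × 1500 = 750. The husband offers 750 and keeps 1500 − 750 = 750.
Round 2 (the wife proposes): rejecting gives the husband an expected 0.5 × 750 = 375; the wife offers that and keeps 1125.
Round 1 (the husband proposes): rejecting gives the wife an expected 0.5 × 1125 = 562.5; the husband offers that and keeps 937.5.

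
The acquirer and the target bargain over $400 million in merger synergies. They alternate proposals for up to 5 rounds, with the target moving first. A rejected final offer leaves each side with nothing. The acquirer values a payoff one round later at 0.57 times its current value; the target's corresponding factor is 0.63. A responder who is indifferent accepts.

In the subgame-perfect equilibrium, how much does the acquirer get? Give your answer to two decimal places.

114.65

Work backward from the last round.
Round 5 (the target proposes): rejection yields 0 for the acquirer; the target offers 0 and keeps 400.
Round 4 (the acquirer proposes): the target can get 400 next round, worth 0.63 × 400 = 252 now, so the acquirer offers 252, keeping 148.
Round 3 (the target proposes): the acquirer can get 148 next round, worth 0.57 × 148 = 84.36 now. The target offers 84.36 and keeps 400 − 84.36 = 315.64.
Round 2 (the acquirer proposes): the target can get 315.64 next round, worth 0.63 × 315.64 = 198.8532 now. The acquirer offers 198.8532 and keeps 400 − 198.8532 = 201.1468.
Round 1 (the target proposes): the acquirer can get 201.1468 next round, worth 0.57 × 201.1468 = 114.653676 now, so the target offers 114.653676, keeping 285.346324.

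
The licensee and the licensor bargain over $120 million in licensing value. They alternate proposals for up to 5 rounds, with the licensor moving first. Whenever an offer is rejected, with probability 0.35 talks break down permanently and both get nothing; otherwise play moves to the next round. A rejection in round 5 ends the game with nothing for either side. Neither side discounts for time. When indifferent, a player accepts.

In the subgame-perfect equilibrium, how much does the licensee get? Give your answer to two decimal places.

38.83

Round 5 (the licensor proposes): rejection yields 0 for the licensee; the licensor offers 0 and keeps 120.
Round 4 (the licensee proposes): rejecting gives the licensor an expected 0.65 × 120 = 78; the licensee offers that and keeps 42.
Round 3 (the licensor proposes): rejecting gives the licensee an expected 0.65 × 42 = 27.3, so the licensor offers 27.3, keeping 92.7.
Round 2 (the licensee proposes): rejecting gives the licensor an expected 0.65 × 92.7 = 60.255. The licensee offers 60.255 and keeps 120 − 60.255 = 59.745.
Round 1 (the licensor proposes): rejecting gives the licensee an expected 0.65 × 59.745 = 38.83425. The licensor offers 38.83425 and keeps 120 − 38.83425 = 81.16575.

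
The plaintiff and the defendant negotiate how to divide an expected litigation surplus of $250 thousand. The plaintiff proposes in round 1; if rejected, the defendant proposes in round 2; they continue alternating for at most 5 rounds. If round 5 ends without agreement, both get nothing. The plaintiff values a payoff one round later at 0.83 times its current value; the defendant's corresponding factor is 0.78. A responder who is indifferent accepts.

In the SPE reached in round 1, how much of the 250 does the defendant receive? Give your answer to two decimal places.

Round 5 (the plaintiff proposes): the defendant will accept anything ≥ 0, so the plaintiff offers 0 and keeps 250.
Round 4 (the defendant proposes): the plaintiff can get 250 next round, worth 0.83 × 250 = 207.5 now, so the defendant offers 207.5, keeping 42.5.
Round 3 (the plaintiff proposes): the defendant can get 42.5 next round, worth 0.78 × 42.5 = 33.15 now. The plaintiff offers 33.15 and keeps 250 − 33.15 = 216.85.
Round 2 (the defendant proposes): the plaintiff can get 216.85 next round, worth 0.83 × 216.85 = 179.9855 now; the defendant offers that and keeps 70.0145.
Round 1 (the plaintiff proposes): the defendant can get 70.0145 next round, worth 0.78 × 70.0145 = 54.61131 now; the plaintiff offers that and keeps 195.38869.

54.61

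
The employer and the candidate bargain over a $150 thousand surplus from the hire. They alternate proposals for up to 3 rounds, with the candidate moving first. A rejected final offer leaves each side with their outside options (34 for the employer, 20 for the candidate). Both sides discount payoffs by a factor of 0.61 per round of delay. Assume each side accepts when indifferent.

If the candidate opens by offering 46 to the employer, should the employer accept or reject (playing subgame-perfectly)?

Work out the employer's continuation value if the offer is rejected.
Round 3 (the candidate proposes): the employer gets 34 if talks fail, so the candidate offers 34 and keeps 116.
Round 2 (the employer proposes): the candidate can get 116 next round, worth 0.61 × 116 = 70.76 now, so the employer offers 70.76, keeping 79.24.
So by rejecting in round 1, the employer gets 79.24 next round, worth 0.61 × 79.24 = 48.3364 now.
Offer 46 < 48.3364, so the employer rejects.

Reject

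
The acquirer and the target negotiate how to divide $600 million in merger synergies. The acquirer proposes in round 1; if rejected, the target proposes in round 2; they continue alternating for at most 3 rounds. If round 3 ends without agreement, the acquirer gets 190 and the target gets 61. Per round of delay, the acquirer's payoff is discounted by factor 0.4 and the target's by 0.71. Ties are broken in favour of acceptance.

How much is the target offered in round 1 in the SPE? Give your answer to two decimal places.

By backward induction:
Round 3 (the acquirer proposes): the target gets 61 if talks fail, so the acquirer offers 61 and keeps 539.
Round 2 (the target proposes): the acquirer can get 539 next round, worth 0.4 × 539 = 215.6 now, so the target offers 215.6, keeping 384.4.
Round 1 (the acquirer proposes): the target can get 384.4 next round, worth 0.71 × 384.4 = 272.924 now, so the acquirer offers 272.924, keeping 327.076.

272.92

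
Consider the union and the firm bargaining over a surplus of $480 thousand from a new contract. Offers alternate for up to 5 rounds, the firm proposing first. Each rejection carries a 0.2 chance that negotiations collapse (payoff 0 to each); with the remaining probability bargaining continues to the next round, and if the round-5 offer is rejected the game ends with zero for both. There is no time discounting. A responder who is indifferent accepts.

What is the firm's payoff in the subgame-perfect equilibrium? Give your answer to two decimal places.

Round 5 (the firm proposes): the union will accept anything ≥ 0, so the firm offers 0 and keeps 480.
Round 4 (the union proposes): rejecting gives the firm an expected 0.8 × 480 = 384. The union offers 384 and keeps 480 − 384 = 96.
Round 3 (the firm proposes): rejecting gives the union an expected 0.8 × 96 = 76.8, so the firm offers 76.8, keeping 403.2.
Round 2 (the union proposes): rejecting gives the firm an expected 0.8 × 403.2 = 322.56. The union offers 322.56 and keeps 480 − 322.56 = 157.44.
Round 1 (the firm proposes): rejecting gives the union an expected 0.8 × 157.44 = 125.952, so the firm offers 125.952, keeping 354.048.

354.05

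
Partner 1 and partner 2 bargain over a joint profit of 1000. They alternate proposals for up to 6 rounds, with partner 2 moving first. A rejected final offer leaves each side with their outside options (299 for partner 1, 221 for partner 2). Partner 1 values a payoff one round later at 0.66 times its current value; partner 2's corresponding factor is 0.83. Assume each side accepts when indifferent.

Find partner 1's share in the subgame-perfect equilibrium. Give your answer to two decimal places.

327.95

Round 6 (partner 1 proposes): partner 2 gets 221 if talks fail, so partner 1 offers 221 and keeps 779.
Round 5 (partner 2 proposes): partner 1 can get 779 next round, worth 0.66 × 779 = 514.14 now; partner 2 offers that and keeps 485.86.
Round 4 (partner 1 proposes): partner 2 can get 485.86 next round, worth 0.83 × 485.86 = 403.2638 now, so partner 1 offers 403.2638, keeping 596.7362.
Round 3 (partner 2 proposes): partner 1 can get 596.7362 next round, worth 0.66 × 596.7362 = 393.845892 now, so partner 2 offers 393.845892, keeping 606.154108.
Round 2 (partner 1 proposes): partner 2 can get 606.154108 next round, worth 0.83 × 606.154108 = 503.10790964 now, so partner 1 offers 503.10790964, keeping 496.89209036.
Round 1 (partner 2 proposes): partner 1 can get 496.89209036 next round, worth 0.66 × 496.89209036 = 327.9487796376 now, so partner 2 offers 327.9487796376, keeping 672.0512203624.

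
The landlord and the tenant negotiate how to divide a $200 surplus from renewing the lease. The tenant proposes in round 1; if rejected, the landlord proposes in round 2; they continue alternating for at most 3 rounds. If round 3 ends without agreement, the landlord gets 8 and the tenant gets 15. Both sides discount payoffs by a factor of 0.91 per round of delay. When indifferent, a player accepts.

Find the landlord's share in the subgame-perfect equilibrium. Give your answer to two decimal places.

23.00

Round 3 (the tenant proposes): the landlord gets 8 if talks fail, so the tenant offers 8 and keeps 192.
Round 2 (the landlord proposes): the tenant can get 192 next round, worth 0.91 × 192 = 174.72 now; the landlord offers that and keeps 25.28.
Round 1 (the tenant proposes): the landlord can get 25.28 next round, worth 0.91 × 25.28 = 23.0048 now; the tenant offers that and keeps 176.9952.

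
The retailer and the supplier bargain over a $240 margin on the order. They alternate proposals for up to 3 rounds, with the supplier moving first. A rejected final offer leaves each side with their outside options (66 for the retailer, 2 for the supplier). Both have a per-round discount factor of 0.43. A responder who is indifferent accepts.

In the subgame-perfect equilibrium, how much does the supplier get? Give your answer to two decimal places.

Round 3 (the supplier proposes): the retailer gets 66 if talks fail, so the supplier offers 66 and keeps 174.
Round 2 (the retailer proposes): the supplier can get 174 next round, worth 0.43 × 174 = 74.82 now, so the retailer offers 74.82, keeping 165.18.
Round 1 (the supplier proposes): the retailer can get 165.18 next round, worth 0.43 × 165.18 = 71.0274 now, so the supplier offers 71.0274, keeping 168.9726.

168.97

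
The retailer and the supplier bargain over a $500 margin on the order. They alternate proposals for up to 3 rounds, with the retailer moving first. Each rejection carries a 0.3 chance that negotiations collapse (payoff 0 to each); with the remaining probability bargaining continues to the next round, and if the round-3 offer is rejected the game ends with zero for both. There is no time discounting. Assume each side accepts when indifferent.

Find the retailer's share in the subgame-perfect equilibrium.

By backward induction:
Round 3 (the retailer proposes): rejection yields 0 for the supplier; the retailer offers 0 and keeps 500.
Round 2 (the supplier proposes): rejecting gives the retailer an expected 0.7 × 500 = 350; the supplier offers that and keeps 150.
Round 1 (the retailer proposes): rejecting gives the supplier an expected 0.7 × 150 = 105. The retailer offers 105 and keeps 500 − 105 = 395.

395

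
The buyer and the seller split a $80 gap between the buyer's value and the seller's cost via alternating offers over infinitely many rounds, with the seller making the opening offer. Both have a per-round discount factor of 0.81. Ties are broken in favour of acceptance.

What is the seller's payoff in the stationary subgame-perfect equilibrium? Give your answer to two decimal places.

44.20

When the seller proposes, the buyer accepts any offer worth at least 0.81 times what the buyer would get by proposing next round; and vice versa.
This gives x = 80 − 0.81y and y = 80 − 0.81x, where x and y are each side's share when it proposes.
Hence (1 − 0.81·0.81)x = 80(1 − 0.81), i.e. 0.3439·x = 15.2.
x ≈ 44.1989; the buyer's share is 80 − x ≈ 35.8011.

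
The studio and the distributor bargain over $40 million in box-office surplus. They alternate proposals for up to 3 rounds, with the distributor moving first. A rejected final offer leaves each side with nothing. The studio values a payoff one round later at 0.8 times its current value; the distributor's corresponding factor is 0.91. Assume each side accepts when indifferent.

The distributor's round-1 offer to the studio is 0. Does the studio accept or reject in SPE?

Round 3 (the distributor proposes): rejection yields 0 for the studio; the distributor offers 0 and keeps 40.
Round 2 (the studio proposes): the distributor can get 40 next round, worth 0.91 × 40 = 36.4 now. The studio offers 36.4 and keeps 40 − 36.4 = 3.6.
So by rejecting in round 1, the studio gets 3.6 next round, worth 0.8 × 3.6 = 2.88 now.
Offer 0 < 2.88, so the studio rejects.

Reject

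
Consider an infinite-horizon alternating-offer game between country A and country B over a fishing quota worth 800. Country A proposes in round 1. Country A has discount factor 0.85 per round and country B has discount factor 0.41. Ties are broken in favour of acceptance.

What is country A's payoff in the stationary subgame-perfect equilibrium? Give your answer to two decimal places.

Let x be country A's share when country A proposes and y be country B's share when country B proposes.
Country B accepts iff offered ≥ 0.41·y, so x = 800 − 0.41y. Symmetrically y = 800 − 0.85x.
Substituting: x = 800 − 0.41(800 − 0.85x), giving x(1 − 0.85·0.41) = 800(1 − 0.41).
So x = 800 × 0.59 / 0.6515 ≈ 724.4820, and country B receives 800 − x ≈ 75.5180.

724.48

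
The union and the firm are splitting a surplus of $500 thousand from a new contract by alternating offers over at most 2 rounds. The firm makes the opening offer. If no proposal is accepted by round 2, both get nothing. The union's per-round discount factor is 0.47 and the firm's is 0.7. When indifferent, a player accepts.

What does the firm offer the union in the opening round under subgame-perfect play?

Work backward from the last round.
Round 2 (the union proposes): the firm will accept anything ≥ 0, so the union offers 0 and keeps 500.
Round 1 (the firm proposes): the union can get 500 next round, worth 0.47 × 500 = 235 now; the firm offers that and keeps 265.

235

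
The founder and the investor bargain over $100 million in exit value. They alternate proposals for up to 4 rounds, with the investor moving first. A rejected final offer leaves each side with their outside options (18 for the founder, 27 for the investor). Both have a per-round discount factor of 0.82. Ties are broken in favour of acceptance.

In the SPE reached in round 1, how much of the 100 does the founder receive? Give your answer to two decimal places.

Round 4 (the founder proposes): the investor gets 27 if talks fail, so the founder offers 27 and keeps 73.
Round 3 (the investor proposes): the founder can get 73 next round, worth 0.82 × 73 = 59.86 now; the investor offers that and keeps 40.14.
Round 2 (the founder proposes): the investor can get 40.14 next round, worth 0.82 × 40.14 = 32.9148 now. The founder offers 32.9148 and keeps 100 − 32.9148 = 67.0852.
Round 1 (the investor proposes): the founder can get 67.0852 next round, worth 0.82 × 67.0852 = 55.009864 now. The investor offers 55.009864 and keeps 100 − 55.009864 = 44.990136.

55.01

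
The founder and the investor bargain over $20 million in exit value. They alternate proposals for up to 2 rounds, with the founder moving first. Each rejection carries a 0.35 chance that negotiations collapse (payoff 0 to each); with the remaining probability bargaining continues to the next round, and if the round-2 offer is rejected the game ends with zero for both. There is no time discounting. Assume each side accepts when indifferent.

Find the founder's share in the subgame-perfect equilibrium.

By backward induction:
Round 2 (the investor proposes): rejection yields 0 for the founder; the investor offers 0 and keeps 20.
Round 1 (the founder proposes): rejecting gives the investor an expected 0.65 × 20 = 13, so the founder offers 13, keeping 7.

7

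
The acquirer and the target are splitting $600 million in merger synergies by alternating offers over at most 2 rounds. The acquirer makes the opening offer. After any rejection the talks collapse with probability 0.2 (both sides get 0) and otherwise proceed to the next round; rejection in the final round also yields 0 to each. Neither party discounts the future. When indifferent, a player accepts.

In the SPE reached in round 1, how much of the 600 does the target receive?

480

By backward induction:
Round 2 (the target proposes): rejection yields 0 for the acquirer; the target offers 0 and keeps 600.
Round 1 (the acquirer proposes): rejecting gives the target an expected 0.8 × 600 = 480; the acquirer offers that and keeps 120.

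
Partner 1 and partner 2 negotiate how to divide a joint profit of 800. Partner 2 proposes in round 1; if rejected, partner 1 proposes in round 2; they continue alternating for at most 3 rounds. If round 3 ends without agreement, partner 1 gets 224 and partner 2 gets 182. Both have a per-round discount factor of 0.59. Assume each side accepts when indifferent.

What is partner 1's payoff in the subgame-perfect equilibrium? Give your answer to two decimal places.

Round 3 (partner 2 proposes): partner 1 gets 224 if talks fail, so partner 2 offers 224 and keeps 576.
Round 2 (partner 1 proposes): partner 2 can get 576 next round, worth 0.59 × 576 = 339.84 now, so partner 1 offers 339.84, keeping 460.16.
Round 1 (partner 2 proposes): partner 1 can get 460.16 next round, worth 0.59 × 460.16 = 271.4944 now, so partner 2 offers 271.4944, keeping 528.5056.

271.49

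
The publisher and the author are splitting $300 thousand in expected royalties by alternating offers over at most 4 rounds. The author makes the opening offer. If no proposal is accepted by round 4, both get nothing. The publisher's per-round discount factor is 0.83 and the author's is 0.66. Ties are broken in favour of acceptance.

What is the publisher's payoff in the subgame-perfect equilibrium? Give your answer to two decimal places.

221.06

Round 4 (the publisher proposes): the author will accept anything ≥ 0, so the publisher offers 0 and keeps 300.
Round 3 (the author proposes): the publisher can get 300 next round, worth 0.83 × 300 = 249 now. The author offers 249 and keeps 300 − 249 = 51.
Round 2 (the publisher proposes): the author can get 51 next round, worth 0.66 × 51 = 33.66 now, so the publisher offers 33.66, keeping 266.34.
Round 1 (the author proposes): the publisher can get 266.34 next round, worth 0.83 × 266.34 = 221.0622 now. The author offers 221.0622 and keeps 300 − 221.0622 = 78.9378.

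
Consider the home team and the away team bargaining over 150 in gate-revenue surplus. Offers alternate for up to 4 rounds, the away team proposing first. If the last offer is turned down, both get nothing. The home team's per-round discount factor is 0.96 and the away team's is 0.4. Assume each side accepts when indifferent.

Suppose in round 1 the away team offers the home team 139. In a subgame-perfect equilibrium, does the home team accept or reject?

Reject

Round 4 (the home team proposes): the away team will accept anything ≥ 0, so the home team offers 0 and keeps 150.
Round 3 (the away team proposes): the home team can get 150 next round, worth 0.96 × 150 = 144 now, so the away team offers 144, keeping 6.
Round 2 (the home team proposes): the away team can get 6 next round, worth 0.4 × 6 = 2.4 now; the home team offers that and keeps 147.6.
So by rejecting in round 1, the home team gets 147.6 next round, worth 0.96 × 147.6 = 141.696 now.
Offer 139 < 141.696, so the home team rejects.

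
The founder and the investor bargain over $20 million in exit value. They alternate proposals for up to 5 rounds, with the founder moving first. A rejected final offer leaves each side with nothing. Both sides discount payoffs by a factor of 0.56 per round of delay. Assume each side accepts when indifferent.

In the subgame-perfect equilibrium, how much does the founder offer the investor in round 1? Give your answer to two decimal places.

Round 5 (the founder proposes): rejection yields 0 for the investor; the founder offers 0 and keeps 20.
Round 4 (the investor proposes): the founder can get 20 next round, worth 0.56 × 20 = 11.2 now; the investor offers that and keeps 8.8.
Round 3 (the founder proposes): the investor can get 8.8 next round, worth 0.56 × 8.8 = 4.928 now; the founder offers that and keeps 15.072.
Round 2 (the investor proposes): the founder can get 15.072 next round, worth 0.56 × 15.072 = 8.44032 now. The investor offers 8.44032 and keeps 20 − 8.44032 = 11.55968.
Round 1 (the founder proposes): the investor can get 11.55968 next round, worth 0.56 × 11.55968 = 6.4734208 now; the founder offers that and keeps 13.5265792.

6.47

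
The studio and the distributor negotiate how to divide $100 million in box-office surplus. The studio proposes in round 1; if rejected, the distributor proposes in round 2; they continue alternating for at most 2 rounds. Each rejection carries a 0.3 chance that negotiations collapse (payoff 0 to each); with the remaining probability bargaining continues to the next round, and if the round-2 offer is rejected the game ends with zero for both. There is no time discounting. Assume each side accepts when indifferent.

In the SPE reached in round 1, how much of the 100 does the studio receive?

30

By backward induction:
Round 2 (the distributor proposes): the studio will accept anything ≥ 0, so the distributor offers 0 and keeps 100.
Round 1 (the studio proposes): rejecting gives the distributor an expected 0.7 × 100 = 70; the studio offers that and keeps 30.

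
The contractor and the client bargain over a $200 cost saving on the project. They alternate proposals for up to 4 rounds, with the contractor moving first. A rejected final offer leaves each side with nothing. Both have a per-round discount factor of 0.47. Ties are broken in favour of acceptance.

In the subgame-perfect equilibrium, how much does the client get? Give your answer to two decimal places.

70.58

Round 4 (the client proposes): the contractor will accept anything ≥ 0, so the client offers 0 and keeps 200.
Round 3 (the contractor proposes): the client can get 200 next round, worth 0.47 × 200 = 94 now, so the contractor offers 94, keeping 106.
Round 2 (the client proposes): the contractor can get 106 next round, worth 0.47 × 106 = 49.82 now. The client offers 49.82 and keeps 200 − 49.82 = 150.18.
Round 1 (the contractor proposes): the client can get 150.18 next round, worth 0.47 × 150.18 = 70.5846 now. The contractor offers 70.5846 and keeps 200 − 70.5846 = 129.4154.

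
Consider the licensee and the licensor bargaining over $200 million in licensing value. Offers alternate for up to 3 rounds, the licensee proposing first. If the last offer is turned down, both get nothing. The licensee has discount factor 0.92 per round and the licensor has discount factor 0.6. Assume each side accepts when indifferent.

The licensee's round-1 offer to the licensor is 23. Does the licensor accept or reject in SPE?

Round 3 (the licensee proposes): the licensor will accept anything ≥ 0, so the licensee offers 0 and keeps 200.
Round 2 (the licensor proposes): the licensee can get 200 next round, worth 0.92 × 200 = 184 now; the licensor offers that and keeps 16.
So by rejecting in round 1, the licensor gets 16 next round, worth 0.6 × 16 = 9.6 now.
Offer 23 ≥ 9.6, so the licensor accepts.

Accept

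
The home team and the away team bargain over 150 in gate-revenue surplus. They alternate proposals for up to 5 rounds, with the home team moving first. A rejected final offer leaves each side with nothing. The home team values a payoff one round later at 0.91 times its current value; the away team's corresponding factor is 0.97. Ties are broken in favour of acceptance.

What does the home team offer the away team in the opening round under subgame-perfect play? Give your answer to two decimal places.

24.65

By backward induction:
Round 5 (the home team proposes): rejection yields 0 for the away team; the home team offers 0 and keeps 150.
Round 4 (the away team proposes): the home team can get 150 next round, worth 0.91 × 150 = 136.5 now, so the away team offers 136.5, keeping 13.5.
Round 3 (the home team proposes): the away team can get 13.5 next round, worth 0.97 × 13.5 = 13.095 now, so the home team offers 13.095, keeping 136.905.
Round 2 (the away team proposes): the home team can get 136.905 next round, worth 0.91 × 136.905 = 124.58355 now, so the away team offers 124.58355, keeping 25.41645.
Round 1 (the home team proposes): the away team can get 25.41645 next round, worth 0.97 × 25.41645 = 24.6539565 now. The home team offers 24.6539565 and keeps 150 − 24.6539565 = 125.3460435.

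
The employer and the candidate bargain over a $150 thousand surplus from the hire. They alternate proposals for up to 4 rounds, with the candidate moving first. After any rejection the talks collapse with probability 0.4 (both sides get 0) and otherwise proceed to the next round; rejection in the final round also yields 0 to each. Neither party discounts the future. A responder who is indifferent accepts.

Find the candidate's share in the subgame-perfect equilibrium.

81.6

By backward induction:
Round 4 (the employer proposes): rejection yields 0 for the candidate; the employer offers 0 and keeps 150.
Round 3 (the candidate proposes): rejecting gives the employer an expected 0.6 × 150 = 90, so the candidate offers 90, keeping 60.
Round 2 (the employer proposes): rejecting gives the candidate an expected 0.6 × 60 = 36; the employer offers that and keeps 114.
Round 1 (the candidate proposes): rejecting gives the employer an expected 0.6 × 114 = 68.4; the candidate offers that and keeps 81.6.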